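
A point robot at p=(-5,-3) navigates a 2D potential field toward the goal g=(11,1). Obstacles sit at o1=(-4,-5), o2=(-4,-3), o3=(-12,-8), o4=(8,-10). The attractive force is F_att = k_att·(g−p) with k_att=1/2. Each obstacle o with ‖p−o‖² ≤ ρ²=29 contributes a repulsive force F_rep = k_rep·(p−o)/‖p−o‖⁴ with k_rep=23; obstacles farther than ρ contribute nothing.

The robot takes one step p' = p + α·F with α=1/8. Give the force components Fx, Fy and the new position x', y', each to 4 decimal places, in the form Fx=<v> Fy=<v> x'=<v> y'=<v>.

F_att = 1/2·(g−p) = 1/2·(16,4) = (8.0000,2.0000)
o1: d²=5 ≤ ρ²=29; F_rep = 23·(-1,2)/5² = (-0.9200,1.8400)
o2: d²=1 ≤ ρ²=29; F_rep = 23·(-1,0)/1² = (-23.0000,0.0000)
o3: d²=74 > ρ²=29 → inactive
o4: d²=218 > ρ²=29 → inactive
F = F_att + ΣF_rep = (-15.9200,3.8400)
p' = p + 1/8·F = (-6.9900,-2.5200)

Fx=-15.9200 Fy=3.8400 x'=-6.9900 y'=-2.5200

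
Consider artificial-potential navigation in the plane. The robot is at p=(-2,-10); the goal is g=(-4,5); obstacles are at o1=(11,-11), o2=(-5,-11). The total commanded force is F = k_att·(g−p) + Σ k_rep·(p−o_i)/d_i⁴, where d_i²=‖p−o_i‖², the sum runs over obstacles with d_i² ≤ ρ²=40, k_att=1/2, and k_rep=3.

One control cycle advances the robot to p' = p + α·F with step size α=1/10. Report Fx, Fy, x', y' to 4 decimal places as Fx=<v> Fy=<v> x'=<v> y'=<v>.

Fx=-0.9100 Fy=7.5300 x'=-2.0910 y'=-9.2470

F_att = 1/2·(g−p) = 1/2·(-2,15) = (-1.0000,7.5000)
o1: d²=170 > ρ²=40 → inactive
o2: d²=10 ≤ ρ²=40; F_rep = 3·(3,1)/10² = (0.0900,0.0300)
F = F_att + ΣF_rep = (-0.9100,7.5300)
p' = p + 1/10·F = (-2.0910,-9.2470)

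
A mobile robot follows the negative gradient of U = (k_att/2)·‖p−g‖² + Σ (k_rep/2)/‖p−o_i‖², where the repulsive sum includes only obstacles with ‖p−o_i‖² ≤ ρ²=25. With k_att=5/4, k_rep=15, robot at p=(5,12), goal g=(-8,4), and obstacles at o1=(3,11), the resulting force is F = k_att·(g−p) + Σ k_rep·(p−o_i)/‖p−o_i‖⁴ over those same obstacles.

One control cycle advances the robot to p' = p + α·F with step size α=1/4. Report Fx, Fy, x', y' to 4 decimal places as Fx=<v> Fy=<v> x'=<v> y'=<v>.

F_att = 5/4·(g−p) = 5/4·(-13,-8) = (-16.2500,-10.0000)
o1: d²=5 ≤ ρ²=25; F_rep = 15·(2,1)/5² = (1.2000,0.6000)
F = F_att + ΣF_rep = (-15.0500,-9.4000)
p' = p + 1/4·F = (1.2375,9.6500)

Fx=-15.0500 Fy=-9.4000 x'=1.2375 y'=9.6500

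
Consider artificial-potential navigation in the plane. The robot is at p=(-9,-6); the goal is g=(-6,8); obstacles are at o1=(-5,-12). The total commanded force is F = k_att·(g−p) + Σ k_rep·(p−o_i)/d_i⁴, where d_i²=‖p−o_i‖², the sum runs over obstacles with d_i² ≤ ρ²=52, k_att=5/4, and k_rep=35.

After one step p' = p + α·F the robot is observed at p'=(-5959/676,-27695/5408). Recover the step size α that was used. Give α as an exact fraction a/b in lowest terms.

α = 1/20

F_att = 5/4·(g−p) = 5/4·(3,14) = (3.7500,17.5000)
o1: d²=52 ≤ ρ²=52; F_rep = 35·(-4,6)/52² = (-0.0518,0.0777)
F = F_att + ΣF_rep = (3.6982,17.5777)
Δp = p'−p = (0.1849,0.8789); α = Δx/Fx = (125/676) / (625/169) = 1/20
check: Δy/Fy = (4753/5408) / (23765/1352) = 1/20 ✓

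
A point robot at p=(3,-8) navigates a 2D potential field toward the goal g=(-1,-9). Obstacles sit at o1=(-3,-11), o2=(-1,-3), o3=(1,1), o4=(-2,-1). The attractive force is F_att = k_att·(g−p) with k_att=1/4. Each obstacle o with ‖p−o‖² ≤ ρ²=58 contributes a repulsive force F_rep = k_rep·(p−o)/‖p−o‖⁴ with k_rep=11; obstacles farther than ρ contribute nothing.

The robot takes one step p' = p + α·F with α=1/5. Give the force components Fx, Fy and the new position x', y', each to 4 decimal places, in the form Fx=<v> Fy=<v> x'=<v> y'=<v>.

F_att = 1/4·(g−p) = 1/4·(-4,-1) = (-1.0000,-0.2500)
o1: d²=45 ≤ ρ²=58; F_rep = 11·(6,3)/45² = (0.0326,0.0163)
o2: d²=41 ≤ ρ²=58; F_rep = 11·(4,-5)/41² = (0.0262,-0.0327)
o3: d²=85 > ρ²=58 → inactive
o4: d²=74 > ρ²=58 → inactive
F = F_att + ΣF_rep = (-0.9412,-0.2664)
p' = p + 1/5·F = (2.8118,-8.0533)

Fx=-0.9412 Fy=-0.2664 x'=2.8118 y'=-8.0533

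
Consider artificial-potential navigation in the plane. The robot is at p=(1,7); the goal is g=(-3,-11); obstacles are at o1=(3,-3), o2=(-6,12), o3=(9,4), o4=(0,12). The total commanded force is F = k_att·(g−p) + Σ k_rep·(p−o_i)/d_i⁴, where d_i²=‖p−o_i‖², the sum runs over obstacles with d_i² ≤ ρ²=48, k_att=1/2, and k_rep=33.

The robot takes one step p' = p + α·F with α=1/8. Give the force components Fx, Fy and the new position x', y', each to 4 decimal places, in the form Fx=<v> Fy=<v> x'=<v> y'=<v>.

Fx=-1.9512 Fy=-9.2441 x'=0.7561 y'=5.8445

F_att = 1/2·(g−p) = 1/2·(-4,-18) = (-2.0000,-9.0000)
o1: d²=104 > ρ²=48 → inactive
o2: d²=74 > ρ²=48 → inactive
o3: d²=73 > ρ²=48 → inactive
o4: d²=26 ≤ ρ²=48; F_rep = 33·(1,-5)/26² = (0.0488,-0.2441)
F = F_att + ΣF_rep = (-1.9512,-9.2441)
p' = p + 1/8·F = (0.7561,5.8445)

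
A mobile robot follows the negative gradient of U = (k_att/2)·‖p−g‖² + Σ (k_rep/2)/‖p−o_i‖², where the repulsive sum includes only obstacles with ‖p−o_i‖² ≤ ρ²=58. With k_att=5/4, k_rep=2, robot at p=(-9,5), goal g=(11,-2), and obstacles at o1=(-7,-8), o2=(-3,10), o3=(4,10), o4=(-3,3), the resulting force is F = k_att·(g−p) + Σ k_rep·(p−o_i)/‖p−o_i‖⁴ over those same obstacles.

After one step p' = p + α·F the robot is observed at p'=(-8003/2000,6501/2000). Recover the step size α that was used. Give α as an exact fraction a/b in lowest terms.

α = 1/5

F_att = 5/4·(g−p) = 5/4·(20,-7) = (25.0000,-8.7500)
o1: d²=173 > ρ²=58 → inactive
o2: d²=61 > ρ²=58 → inactive
o3: d²=194 > ρ²=58 → inactive
o4: d²=40 ≤ ρ²=58; F_rep = 2·(-6,2)/40² = (-0.0075,0.0025)
F = F_att + ΣF_rep = (24.9925,-8.7475)
Δp = p'−p = (4.9985,-1.7495); α = Δx/Fx = (9997/2000) / (9997/400) = 1/5
check: Δy/Fy = (-3499/2000) / (-3499/400) = 1/5 ✓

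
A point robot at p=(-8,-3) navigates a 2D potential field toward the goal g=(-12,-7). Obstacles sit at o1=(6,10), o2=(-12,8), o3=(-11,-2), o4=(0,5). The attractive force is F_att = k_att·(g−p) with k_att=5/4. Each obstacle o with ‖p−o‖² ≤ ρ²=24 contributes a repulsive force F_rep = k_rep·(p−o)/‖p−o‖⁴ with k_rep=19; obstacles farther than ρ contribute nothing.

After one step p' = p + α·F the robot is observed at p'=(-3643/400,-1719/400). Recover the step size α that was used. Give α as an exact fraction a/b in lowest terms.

F_att = 5/4·(g−p) = 5/4·(-4,-4) = (-5.0000,-5.0000)
o1: d²=365 > ρ²=24 → inactive
o2: d²=137 > ρ²=24 → inactive
o3: d²=10 ≤ ρ²=24; F_rep = 19·(3,-1)/10² = (0.5700,-0.1900)
o4: d²=128 > ρ²=24 → inactive
F = F_att + ΣF_rep = (-4.4300,-5.1900)
Δp = p'−p = (-1.1075,-1.2975); α = Δx/Fx = (-443/400) / (-443/100) = 1/4
check: Δy/Fy = (-519/400) / (-519/100) = 1/4 ✓

α = 1/4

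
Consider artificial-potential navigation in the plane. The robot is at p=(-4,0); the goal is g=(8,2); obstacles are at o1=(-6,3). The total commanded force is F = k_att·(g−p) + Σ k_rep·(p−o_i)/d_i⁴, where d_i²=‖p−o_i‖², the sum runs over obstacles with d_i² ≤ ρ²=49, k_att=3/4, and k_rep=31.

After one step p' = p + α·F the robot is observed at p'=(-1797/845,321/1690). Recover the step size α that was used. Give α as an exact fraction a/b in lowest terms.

F_att = 3/4·(g−p) = 3/4·(12,2) = (9.0000,1.5000)
o1: d²=13 ≤ ρ²=49; F_rep = 31·(2,-3)/13² = (0.3669,-0.5503)
F = F_att + ΣF_rep = (9.3669,0.9497)
Δp = p'−p = (1.8734,0.1899); α = Δx/Fx = (1583/845) / (1583/169) = 1/5
check: Δy/Fy = (321/1690) / (321/338) = 1/5 ✓

α = 1/5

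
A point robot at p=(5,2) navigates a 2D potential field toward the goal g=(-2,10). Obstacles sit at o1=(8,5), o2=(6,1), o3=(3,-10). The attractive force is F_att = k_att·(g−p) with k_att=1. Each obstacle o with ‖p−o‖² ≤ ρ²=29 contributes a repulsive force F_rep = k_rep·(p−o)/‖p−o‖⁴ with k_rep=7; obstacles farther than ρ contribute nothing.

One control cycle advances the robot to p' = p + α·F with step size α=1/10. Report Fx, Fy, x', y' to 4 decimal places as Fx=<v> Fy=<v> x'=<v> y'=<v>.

Fx=-8.8148 Fy=9.6852 x'=4.1185 y'=2.9685

F_att = 1·(g−p) = 1·(-7,8) = (-7.0000,8.0000)
o1: d²=18 ≤ ρ²=29; F_rep = 7·(-3,-3)/18² = (-0.0648,-0.0648)
o2: d²=2 ≤ ρ²=29; F_rep = 7·(-1,1)/2² = (-1.7500,1.7500)
o3: d²=148 > ρ²=29 → inactive
F = F_att + ΣF_rep = (-8.8148,9.6852)
p' = p + 1/10·F = (4.1185,2.9685)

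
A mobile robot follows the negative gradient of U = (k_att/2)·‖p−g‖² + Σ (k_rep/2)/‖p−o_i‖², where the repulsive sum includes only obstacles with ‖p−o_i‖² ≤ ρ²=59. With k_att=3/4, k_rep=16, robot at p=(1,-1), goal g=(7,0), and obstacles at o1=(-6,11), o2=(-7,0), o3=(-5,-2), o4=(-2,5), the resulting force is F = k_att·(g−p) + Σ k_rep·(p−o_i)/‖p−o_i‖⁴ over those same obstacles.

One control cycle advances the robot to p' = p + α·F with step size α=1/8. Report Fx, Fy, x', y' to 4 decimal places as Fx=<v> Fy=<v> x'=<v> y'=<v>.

Fx=4.5938 Fy=0.7143 x'=1.5742 y'=-0.9107

F_att = 3/4·(g−p) = 3/4·(6,1) = (4.5000,0.7500)
o1: d²=193 > ρ²=59 → inactive
o2: d²=65 > ρ²=59 → inactive
o3: d²=37 ≤ ρ²=59; F_rep = 16·(6,1)/37² = (0.0701,0.0117)
o4: d²=45 ≤ ρ²=59; F_rep = 16·(3,-6)/45² = (0.0237,-0.0474)
F = F_att + ΣF_rep = (4.5938,0.7143)
p' = p + 1/8·F = (1.5742,-0.9107)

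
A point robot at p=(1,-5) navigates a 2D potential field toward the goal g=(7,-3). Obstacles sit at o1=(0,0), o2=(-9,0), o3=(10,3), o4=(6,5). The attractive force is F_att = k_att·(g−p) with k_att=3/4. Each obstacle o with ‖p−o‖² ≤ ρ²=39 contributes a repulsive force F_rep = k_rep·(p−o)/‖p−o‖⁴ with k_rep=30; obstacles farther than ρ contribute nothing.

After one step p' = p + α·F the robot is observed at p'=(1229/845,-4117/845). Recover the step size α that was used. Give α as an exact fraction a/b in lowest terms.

F_att = 3/4·(g−p) = 3/4·(6,2) = (4.5000,1.5000)
o1: d²=26 ≤ ρ²=39; F_rep = 30·(1,-5)/26² = (0.0444,-0.2219)
o2: d²=125 > ρ²=39 → inactive
o3: d²=145 > ρ²=39 → inactive
o4: d²=125 > ρ²=39 → inactive
F = F_att + ΣF_rep = (4.5444,1.2781)
Δp = p'−p = (0.4544,0.1278); α = Δx/Fx = (384/845) / (768/169) = 1/10
check: Δy/Fy = (108/845) / (216/169) = 1/10 ✓

α = 1/10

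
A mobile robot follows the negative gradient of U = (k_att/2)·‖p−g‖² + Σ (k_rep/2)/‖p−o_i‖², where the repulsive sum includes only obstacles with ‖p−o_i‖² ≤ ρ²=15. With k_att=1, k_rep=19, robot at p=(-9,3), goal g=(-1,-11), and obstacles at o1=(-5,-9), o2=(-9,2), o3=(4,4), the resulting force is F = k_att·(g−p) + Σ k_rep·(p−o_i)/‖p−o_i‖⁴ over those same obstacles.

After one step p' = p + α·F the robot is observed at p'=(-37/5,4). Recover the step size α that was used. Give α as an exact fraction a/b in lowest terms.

F_att = 1·(g−p) = 1·(8,-14) = (8.0000,-14.0000)
o1: d²=160 > ρ²=15 → inactive
o2: d²=1 ≤ ρ²=15; F_rep = 19·(0,1)/1² = (0.0000,19.0000)
o3: d²=170 > ρ²=15 → inactive
F = F_att + ΣF_rep = (8.0000,5.0000)
Δp = p'−p = (1.6000,1.0000); α = Δx/Fx = (8/5) / (8) = 1/5
check: Δy/Fy = (1) / (5) = 1/5 ✓

α = 1/5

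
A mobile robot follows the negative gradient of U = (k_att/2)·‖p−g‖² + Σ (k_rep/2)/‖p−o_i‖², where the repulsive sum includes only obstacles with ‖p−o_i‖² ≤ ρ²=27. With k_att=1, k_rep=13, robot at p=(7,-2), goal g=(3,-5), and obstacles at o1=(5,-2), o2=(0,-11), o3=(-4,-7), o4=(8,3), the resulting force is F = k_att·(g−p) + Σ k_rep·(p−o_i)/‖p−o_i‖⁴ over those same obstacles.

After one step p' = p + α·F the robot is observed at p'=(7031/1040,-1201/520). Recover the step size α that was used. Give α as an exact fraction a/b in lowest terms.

α = 1/10

F_att = 1·(g−p) = 1·(-4,-3) = (-4.0000,-3.0000)
o1: d²=4 ≤ ρ²=27; F_rep = 13·(2,0)/4² = (1.6250,0.0000)
o2: d²=130 > ρ²=27 → inactive
o3: d²=146 > ρ²=27 → inactive
o4: d²=26 ≤ ρ²=27; F_rep = 13·(-1,-5)/26² = (-0.0192,-0.0962)
F = F_att + ΣF_rep = (-2.3942,-3.0962)
Δp = p'−p = (-0.2394,-0.3096); α = Δx/Fx = (-249/1040) / (-249/104) = 1/10
check: Δy/Fy = (-161/520) / (-161/52) = 1/10 ✓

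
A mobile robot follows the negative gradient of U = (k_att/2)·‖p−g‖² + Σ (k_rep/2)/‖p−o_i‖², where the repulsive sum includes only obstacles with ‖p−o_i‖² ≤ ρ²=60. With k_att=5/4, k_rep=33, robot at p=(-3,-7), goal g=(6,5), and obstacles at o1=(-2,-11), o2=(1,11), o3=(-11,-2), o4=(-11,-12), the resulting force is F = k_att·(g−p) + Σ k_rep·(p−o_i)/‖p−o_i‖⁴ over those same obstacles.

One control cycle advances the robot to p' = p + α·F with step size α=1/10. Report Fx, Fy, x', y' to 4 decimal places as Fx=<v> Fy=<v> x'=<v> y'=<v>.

F_att = 5/4·(g−p) = 5/4·(9,12) = (11.2500,15.0000)
o1: d²=17 ≤ ρ²=60; F_rep = 33·(-1,4)/17² = (-0.1142,0.4567)
o2: d²=340 > ρ²=60 → inactive
o3: d²=89 > ρ²=60 → inactive
o4: d²=89 > ρ²=60 → inactive
F = F_att + ΣF_rep = (11.1358,15.4567)
p' = p + 1/10·F = (-1.8864,-5.4543)

Fx=11.1358 Fy=15.4567 x'=-1.8864 y'=-5.4543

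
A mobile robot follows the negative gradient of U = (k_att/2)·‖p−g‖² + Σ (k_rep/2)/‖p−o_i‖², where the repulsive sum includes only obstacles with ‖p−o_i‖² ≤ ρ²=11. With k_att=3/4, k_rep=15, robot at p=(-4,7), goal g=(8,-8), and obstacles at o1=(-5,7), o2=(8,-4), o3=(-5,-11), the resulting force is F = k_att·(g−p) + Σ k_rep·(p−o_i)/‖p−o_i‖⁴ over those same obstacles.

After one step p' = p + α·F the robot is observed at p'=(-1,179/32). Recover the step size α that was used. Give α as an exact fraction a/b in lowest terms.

α = 1/8

F_att = 3/4·(g−p) = 3/4·(12,-15) = (9.0000,-11.2500)
o1: d²=1 ≤ ρ²=11; F_rep = 15·(1,0)/1² = (15.0000,0.0000)
o2: d²=265 > ρ²=11 → inactive
o3: d²=325 > ρ²=11 → inactive
F = F_att + ΣF_rep = (24.0000,-11.2500)
Δp = p'−p = (3.0000,-1.4062); α = Δx/Fx = (3) / (24) = 1/8
check: Δy/Fy = (-45/32) / (-45/4) = 1/8 ✓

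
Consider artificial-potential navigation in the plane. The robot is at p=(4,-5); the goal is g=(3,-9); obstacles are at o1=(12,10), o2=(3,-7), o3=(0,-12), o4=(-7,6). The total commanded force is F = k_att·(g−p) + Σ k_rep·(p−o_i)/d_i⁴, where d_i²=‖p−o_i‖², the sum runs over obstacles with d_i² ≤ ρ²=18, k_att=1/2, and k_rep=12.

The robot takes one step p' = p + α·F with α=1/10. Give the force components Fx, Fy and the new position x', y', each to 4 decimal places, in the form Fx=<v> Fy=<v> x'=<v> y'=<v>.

Fx=-0.0200 Fy=-1.0400 x'=3.9980 y'=-5.1040

F_att = 1/2·(g−p) = 1/2·(-1,-4) = (-0.5000,-2.0000)
o1: d²=289 > ρ²=18 → inactive
o2: d²=5 ≤ ρ²=18; F_rep = 12·(1,2)/5² = (0.4800,0.9600)
o3: d²=65 > ρ²=18 → inactive
o4: d²=242 > ρ²=18 → inactive
F = F_att + ΣF_rep = (-0.0200,-1.0400)
p' = p + 1/10·F = (3.9980,-5.1040)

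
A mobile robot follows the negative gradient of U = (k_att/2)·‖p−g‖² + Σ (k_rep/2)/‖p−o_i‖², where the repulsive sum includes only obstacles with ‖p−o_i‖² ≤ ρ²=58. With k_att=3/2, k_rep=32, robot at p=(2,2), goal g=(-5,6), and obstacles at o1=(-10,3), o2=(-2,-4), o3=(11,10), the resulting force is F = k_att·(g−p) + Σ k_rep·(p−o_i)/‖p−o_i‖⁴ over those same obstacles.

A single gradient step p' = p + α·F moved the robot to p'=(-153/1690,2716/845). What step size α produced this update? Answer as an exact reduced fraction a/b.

α = 1/5

F_att = 3/2·(g−p) = 3/2·(-7,4) = (-10.5000,6.0000)
o1: d²=145 > ρ²=58 → inactive
o2: d²=52 ≤ ρ²=58; F_rep = 32·(4,6)/52² = (0.0473,0.0710)
o3: d²=145 > ρ²=58 → inactive
F = F_att + ΣF_rep = (-10.4527,6.0710)
Δp = p'−p = (-2.0905,1.2142); α = Δx/Fx = (-3533/1690) / (-3533/338) = 1/5
check: Δy/Fy = (1026/845) / (1026/169) = 1/5 ✓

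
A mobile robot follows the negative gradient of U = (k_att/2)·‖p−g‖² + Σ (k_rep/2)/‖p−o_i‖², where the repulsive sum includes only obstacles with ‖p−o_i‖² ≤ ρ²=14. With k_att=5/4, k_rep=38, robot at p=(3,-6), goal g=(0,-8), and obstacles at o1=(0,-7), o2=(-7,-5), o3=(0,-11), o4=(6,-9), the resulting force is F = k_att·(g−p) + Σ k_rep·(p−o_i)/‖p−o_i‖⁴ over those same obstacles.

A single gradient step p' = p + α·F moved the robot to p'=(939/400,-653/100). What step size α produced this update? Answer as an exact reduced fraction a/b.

α = 1/4

F_att = 5/4·(g−p) = 5/4·(-3,-2) = (-3.7500,-2.5000)
o1: d²=10 ≤ ρ²=14; F_rep = 38·(3,1)/10² = (1.1400,0.3800)
o2: d²=101 > ρ²=14 → inactive
o3: d²=34 > ρ²=14 → inactive
o4: d²=18 > ρ²=14 → inactive
F = F_att + ΣF_rep = (-2.6100,-2.1200)
Δp = p'−p = (-0.6525,-0.5300); α = Δx/Fx = (-261/400) / (-261/100) = 1/4
check: Δy/Fy = (-53/100) / (-53/25) = 1/4 ✓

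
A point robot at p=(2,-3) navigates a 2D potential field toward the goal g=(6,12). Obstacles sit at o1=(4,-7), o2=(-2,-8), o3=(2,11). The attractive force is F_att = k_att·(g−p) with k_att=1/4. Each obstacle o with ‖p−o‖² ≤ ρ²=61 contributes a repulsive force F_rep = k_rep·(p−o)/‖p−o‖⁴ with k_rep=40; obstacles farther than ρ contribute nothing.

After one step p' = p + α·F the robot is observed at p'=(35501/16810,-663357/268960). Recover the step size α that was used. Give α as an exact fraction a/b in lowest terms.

F_att = 1/4·(g−p) = 1/4·(4,15) = (1.0000,3.7500)
o1: d²=20 ≤ ρ²=61; F_rep = 40·(-2,4)/20² = (-0.2000,0.4000)
o2: d²=41 ≤ ρ²=61; F_rep = 40·(4,5)/41² = (0.0952,0.1190)
o3: d²=196 > ρ²=61 → inactive
F = F_att + ΣF_rep = (0.8952,4.2690)
Δp = p'−p = (0.1119,0.5336); α = Δx/Fx = (1881/16810) / (7524/8405) = 1/8
check: Δy/Fy = (143523/268960) / (143523/33620) = 1/8 ✓

α = 1/8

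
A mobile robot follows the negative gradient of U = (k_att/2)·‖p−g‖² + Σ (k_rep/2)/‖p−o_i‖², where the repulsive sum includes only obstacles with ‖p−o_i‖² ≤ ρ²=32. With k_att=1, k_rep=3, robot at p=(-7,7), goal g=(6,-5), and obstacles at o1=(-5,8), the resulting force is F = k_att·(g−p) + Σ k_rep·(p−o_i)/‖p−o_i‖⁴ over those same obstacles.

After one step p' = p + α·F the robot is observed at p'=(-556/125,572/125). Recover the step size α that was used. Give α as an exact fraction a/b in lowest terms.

α = 1/5

F_att = 1·(g−p) = 1·(13,-12) = (13.0000,-12.0000)
o1: d²=5 ≤ ρ²=32; F_rep = 3·(-2,-1)/5² = (-0.2400,-0.1200)
F = F_att + ΣF_rep = (12.7600,-12.1200)
Δp = p'−p = (2.5520,-2.4240); α = Δx/Fx = (319/125) / (319/25) = 1/5
check: Δy/Fy = (-303/125) / (-303/25) = 1/5 ✓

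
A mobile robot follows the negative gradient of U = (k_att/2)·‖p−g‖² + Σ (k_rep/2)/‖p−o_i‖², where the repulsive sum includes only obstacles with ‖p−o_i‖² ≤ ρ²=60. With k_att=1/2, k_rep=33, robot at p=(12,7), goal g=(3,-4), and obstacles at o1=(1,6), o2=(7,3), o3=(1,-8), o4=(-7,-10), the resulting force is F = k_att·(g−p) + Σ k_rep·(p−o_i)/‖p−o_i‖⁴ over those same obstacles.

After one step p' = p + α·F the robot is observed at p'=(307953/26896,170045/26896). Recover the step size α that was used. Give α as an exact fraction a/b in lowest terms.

F_att = 1/2·(g−p) = 1/2·(-9,-11) = (-4.5000,-5.5000)
o1: d²=122 > ρ²=60 → inactive
o2: d²=41 ≤ ρ²=60; F_rep = 33·(5,4)/41² = (0.0982,0.0785)
o3: d²=346 > ρ²=60 → inactive
o4: d²=650 > ρ²=60 → inactive
F = F_att + ΣF_rep = (-4.4018,-5.4215)
Δp = p'−p = (-0.5502,-0.6777); α = Δx/Fx = (-14799/26896) / (-14799/3362) = 1/8
check: Δy/Fy = (-18227/26896) / (-18227/3362) = 1/8 ✓

α = 1/8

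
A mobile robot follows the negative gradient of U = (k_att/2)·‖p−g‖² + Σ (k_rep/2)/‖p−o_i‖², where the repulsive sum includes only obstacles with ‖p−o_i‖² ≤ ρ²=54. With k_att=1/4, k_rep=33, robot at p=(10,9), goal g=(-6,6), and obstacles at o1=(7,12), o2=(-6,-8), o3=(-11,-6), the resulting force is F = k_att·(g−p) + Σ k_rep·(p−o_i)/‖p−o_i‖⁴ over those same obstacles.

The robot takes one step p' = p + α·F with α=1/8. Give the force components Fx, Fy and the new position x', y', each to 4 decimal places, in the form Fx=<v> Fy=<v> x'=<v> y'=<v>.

Fx=-3.6944 Fy=-1.0556 x'=9.5382 y'=8.8681

F_att = 1/4·(g−p) = 1/4·(-16,-3) = (-4.0000,-0.7500)
o1: d²=18 ≤ ρ²=54; F_rep = 33·(3,-3)/18² = (0.3056,-0.3056)
o2: d²=545 > ρ²=54 → inactive
o3: d²=666 > ρ²=54 → inactive
F = F_att + ΣF_rep = (-3.6944,-1.0556)
p' = p + 1/8·F = (9.5382,8.8681)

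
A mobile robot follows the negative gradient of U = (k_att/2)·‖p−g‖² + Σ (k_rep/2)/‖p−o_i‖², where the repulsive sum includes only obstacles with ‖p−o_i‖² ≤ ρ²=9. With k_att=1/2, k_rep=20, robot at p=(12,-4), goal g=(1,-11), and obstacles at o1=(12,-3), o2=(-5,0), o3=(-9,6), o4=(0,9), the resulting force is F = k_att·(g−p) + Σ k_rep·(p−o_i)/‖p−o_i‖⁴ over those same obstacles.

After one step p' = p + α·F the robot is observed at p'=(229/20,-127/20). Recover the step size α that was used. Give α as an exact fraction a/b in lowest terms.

F_att = 1/2·(g−p) = 1/2·(-11,-7) = (-5.5000,-3.5000)
o1: d²=1 ≤ ρ²=9; F_rep = 20·(0,-1)/1² = (0.0000,-20.0000)
o2: d²=305 > ρ²=9 → inactive
o3: d²=541 > ρ²=9 → inactive
o4: d²=313 > ρ²=9 → inactive
F = F_att + ΣF_rep = (-5.5000,-23.5000)
Δp = p'−p = (-0.5500,-2.3500); α = Δx/Fx = (-11/20) / (-11/2) = 1/10
check: Δy/Fy = (-47/20) / (-47/2) = 1/10 ✓

α = 1/10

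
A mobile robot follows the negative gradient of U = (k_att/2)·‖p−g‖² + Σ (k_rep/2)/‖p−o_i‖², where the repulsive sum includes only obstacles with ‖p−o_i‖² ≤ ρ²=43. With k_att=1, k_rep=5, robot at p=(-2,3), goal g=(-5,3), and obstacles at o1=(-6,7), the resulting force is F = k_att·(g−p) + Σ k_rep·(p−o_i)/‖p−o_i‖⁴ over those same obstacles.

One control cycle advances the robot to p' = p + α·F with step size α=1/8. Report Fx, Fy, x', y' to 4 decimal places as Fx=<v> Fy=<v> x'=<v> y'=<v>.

Fx=-2.9805 Fy=-0.0195 x'=-2.3726 y'=2.9976

F_att = 1·(g−p) = 1·(-3,0) = (-3.0000,0.0000)
o1: d²=32 ≤ ρ²=43; F_rep = 5·(4,-4)/32² = (0.0195,-0.0195)
F = F_att + ΣF_rep = (-2.9805,-0.0195)
p' = p + 1/8·F = (-2.3726,2.9976)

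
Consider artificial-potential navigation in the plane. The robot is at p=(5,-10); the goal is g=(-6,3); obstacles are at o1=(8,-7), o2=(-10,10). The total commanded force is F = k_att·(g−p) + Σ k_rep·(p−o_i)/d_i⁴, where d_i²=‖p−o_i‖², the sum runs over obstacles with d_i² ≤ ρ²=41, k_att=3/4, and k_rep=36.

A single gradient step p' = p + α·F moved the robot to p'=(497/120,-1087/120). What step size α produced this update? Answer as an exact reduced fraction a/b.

α = 1/10

F_att = 3/4·(g−p) = 3/4·(-11,13) = (-8.2500,9.7500)
o1: d²=18 ≤ ρ²=41; F_rep = 36·(-3,-3)/18² = (-0.3333,-0.3333)
o2: d²=625 > ρ²=41 → inactive
F = F_att + ΣF_rep = (-8.5833,9.4167)
Δp = p'−p = (-0.8583,0.9417); α = Δx/Fx = (-103/120) / (-103/12) = 1/10
check: Δy/Fy = (113/120) / (113/12) = 1/10 ✓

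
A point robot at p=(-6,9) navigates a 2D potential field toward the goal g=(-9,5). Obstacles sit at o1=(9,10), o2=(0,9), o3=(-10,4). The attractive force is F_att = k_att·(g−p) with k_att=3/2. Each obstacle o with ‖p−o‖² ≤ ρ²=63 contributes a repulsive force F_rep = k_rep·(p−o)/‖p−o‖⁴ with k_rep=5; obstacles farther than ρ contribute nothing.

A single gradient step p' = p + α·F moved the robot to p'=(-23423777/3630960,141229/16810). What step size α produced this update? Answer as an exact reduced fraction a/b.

α = 1/10

F_att = 3/2·(g−p) = 3/2·(-3,-4) = (-4.5000,-6.0000)
o1: d²=226 > ρ²=63 → inactive
o2: d²=36 ≤ ρ²=63; F_rep = 5·(-6,0)/36² = (-0.0231,0.0000)
o3: d²=41 ≤ ρ²=63; F_rep = 5·(4,5)/41² = (0.0119,0.0149)
F = F_att + ΣF_rep = (-4.5113,-5.9851)
Δp = p'−p = (-0.4511,-0.5985); α = Δx/Fx = (-1638017/3630960) / (-1638017/363096) = 1/10
check: Δy/Fy = (-10061/16810) / (-10061/1681) = 1/10 ✓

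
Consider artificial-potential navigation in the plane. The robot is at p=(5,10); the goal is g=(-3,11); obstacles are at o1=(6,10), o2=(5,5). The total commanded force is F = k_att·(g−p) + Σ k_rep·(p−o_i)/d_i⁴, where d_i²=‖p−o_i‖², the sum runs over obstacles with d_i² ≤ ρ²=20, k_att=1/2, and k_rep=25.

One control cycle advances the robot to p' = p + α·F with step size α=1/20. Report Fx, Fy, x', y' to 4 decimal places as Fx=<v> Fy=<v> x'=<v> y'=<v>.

Fx=-29.0000 Fy=0.5000 x'=3.5500 y'=10.0250

F_att = 1/2·(g−p) = 1/2·(-8,1) = (-4.0000,0.5000)
o1: d²=1 ≤ ρ²=20; F_rep = 25·(-1,0)/1² = (-25.0000,0.0000)
o2: d²=25 > ρ²=20 → inactive
F = F_att + ΣF_rep = (-29.0000,0.5000)
p' = p + 1/20·F = (3.5500,10.0250)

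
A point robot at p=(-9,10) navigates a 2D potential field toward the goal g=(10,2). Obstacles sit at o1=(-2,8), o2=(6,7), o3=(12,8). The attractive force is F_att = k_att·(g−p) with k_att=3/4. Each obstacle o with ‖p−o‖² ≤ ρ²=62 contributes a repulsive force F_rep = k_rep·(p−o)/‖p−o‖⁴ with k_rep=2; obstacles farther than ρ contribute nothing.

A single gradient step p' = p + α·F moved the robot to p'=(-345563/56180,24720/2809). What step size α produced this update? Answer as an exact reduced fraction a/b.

F_att = 3/4·(g−p) = 3/4·(19,-8) = (14.2500,-6.0000)
o1: d²=53 ≤ ρ²=62; F_rep = 2·(-7,2)/53² = (-0.0050,0.0014)
o2: d²=234 > ρ²=62 → inactive
o3: d²=445 > ρ²=62 → inactive
F = F_att + ΣF_rep = (14.2450,-5.9986)
Δp = p'−p = (2.8490,-1.1997); α = Δx/Fx = (160057/56180) / (160057/11236) = 1/5
check: Δy/Fy = (-3370/2809) / (-16850/2809) = 1/5 ✓

α = 1/5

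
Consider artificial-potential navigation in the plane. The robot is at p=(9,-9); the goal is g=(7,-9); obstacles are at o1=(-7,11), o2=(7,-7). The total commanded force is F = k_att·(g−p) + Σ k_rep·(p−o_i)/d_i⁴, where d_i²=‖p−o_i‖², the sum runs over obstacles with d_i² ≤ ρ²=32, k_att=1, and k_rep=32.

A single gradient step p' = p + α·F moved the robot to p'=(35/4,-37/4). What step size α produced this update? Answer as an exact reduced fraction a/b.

α = 1/4

F_att = 1·(g−p) = 1·(-2,0) = (-2.0000,0.0000)
o1: d²=656 > ρ²=32 → inactive
o2: d²=8 ≤ ρ²=32; F_rep = 32·(2,-2)/8² = (1.0000,-1.0000)
F = F_att + ΣF_rep = (-1.0000,-1.0000)
Δp = p'−p = (-0.2500,-0.2500); α = Δx/Fx = (-1/4) / (-1) = 1/4
check: Δy/Fy = (-1/4) / (-1) = 1/4 ✓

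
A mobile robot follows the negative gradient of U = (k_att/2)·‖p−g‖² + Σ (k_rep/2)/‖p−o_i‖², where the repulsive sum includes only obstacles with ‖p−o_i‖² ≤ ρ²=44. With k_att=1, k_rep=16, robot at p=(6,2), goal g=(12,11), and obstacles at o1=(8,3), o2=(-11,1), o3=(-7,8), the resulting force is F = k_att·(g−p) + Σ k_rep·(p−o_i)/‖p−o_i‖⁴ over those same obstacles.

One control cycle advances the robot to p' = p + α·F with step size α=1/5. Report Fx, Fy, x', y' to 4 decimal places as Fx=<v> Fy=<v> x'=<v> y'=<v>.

Fx=4.7200 Fy=8.3600 x'=6.9440 y'=3.6720

F_att = 1·(g−p) = 1·(6,9) = (6.0000,9.0000)
o1: d²=5 ≤ ρ²=44; F_rep = 16·(-2,-1)/5² = (-1.2800,-0.6400)
o2: d²=290 > ρ²=44 → inactive
o3: d²=205 > ρ²=44 → inactive
F = F_att + ΣF_rep = (4.7200,8.3600)
p' = p + 1/5·F = (6.9440,3.6720)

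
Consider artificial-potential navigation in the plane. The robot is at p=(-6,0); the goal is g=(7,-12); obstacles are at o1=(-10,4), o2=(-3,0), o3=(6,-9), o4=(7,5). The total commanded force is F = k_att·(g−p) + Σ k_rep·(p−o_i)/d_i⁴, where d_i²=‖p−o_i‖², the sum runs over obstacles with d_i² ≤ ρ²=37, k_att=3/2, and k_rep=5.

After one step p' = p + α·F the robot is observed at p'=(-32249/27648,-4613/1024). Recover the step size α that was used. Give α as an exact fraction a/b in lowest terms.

F_att = 3/2·(g−p) = 3/2·(13,-12) = (19.5000,-18.0000)
o1: d²=32 ≤ ρ²=37; F_rep = 5·(4,-4)/32² = (0.0195,-0.0195)
o2: d²=9 ≤ ρ²=37; F_rep = 5·(-3,0)/9² = (-0.1852,0.0000)
o3: d²=225 > ρ²=37 → inactive
o4: d²=194 > ρ²=37 → inactive
F = F_att + ΣF_rep = (19.3343,-18.0195)
Δp = p'−p = (4.8336,-4.5049); α = Δx/Fx = (133639/27648) / (133639/6912) = 1/4
check: Δy/Fy = (-4613/1024) / (-4613/256) = 1/4 ✓

α = 1/4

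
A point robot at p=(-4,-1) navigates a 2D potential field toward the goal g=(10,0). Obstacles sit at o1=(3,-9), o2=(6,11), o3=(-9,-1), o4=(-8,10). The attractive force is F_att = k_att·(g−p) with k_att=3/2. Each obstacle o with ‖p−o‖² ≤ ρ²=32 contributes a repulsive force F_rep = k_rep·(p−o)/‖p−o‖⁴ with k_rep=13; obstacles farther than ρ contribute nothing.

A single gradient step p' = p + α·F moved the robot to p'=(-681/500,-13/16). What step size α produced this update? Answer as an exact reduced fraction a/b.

α = 1/8

F_att = 3/2·(g−p) = 3/2·(14,1) = (21.0000,1.5000)
o1: d²=113 > ρ²=32 → inactive
o2: d²=244 > ρ²=32 → inactive
o3: d²=25 ≤ ρ²=32; F_rep = 13·(5,0)/25² = (0.1040,0.0000)
o4: d²=137 > ρ²=32 → inactive
F = F_att + ΣF_rep = (21.1040,1.5000)
Δp = p'−p = (2.6380,0.1875); α = Δx/Fx = (1319/500) / (2638/125) = 1/8
check: Δy/Fy = (3/16) / (3/2) = 1/8 ✓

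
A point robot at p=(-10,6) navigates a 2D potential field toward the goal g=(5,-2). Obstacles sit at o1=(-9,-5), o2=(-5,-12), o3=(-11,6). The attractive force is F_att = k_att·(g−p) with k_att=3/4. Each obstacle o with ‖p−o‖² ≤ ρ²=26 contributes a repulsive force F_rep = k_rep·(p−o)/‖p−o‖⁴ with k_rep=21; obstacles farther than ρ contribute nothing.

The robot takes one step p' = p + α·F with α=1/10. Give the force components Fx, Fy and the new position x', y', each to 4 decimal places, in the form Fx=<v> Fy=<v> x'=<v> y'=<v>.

F_att = 3/4·(g−p) = 3/4·(15,-8) = (11.2500,-6.0000)
o1: d²=122 > ρ²=26 → inactive
o2: d²=349 > ρ²=26 → inactive
o3: d²=1 ≤ ρ²=26; F_rep = 21·(1,0)/1² = (21.0000,0.0000)
F = F_att + ΣF_rep = (32.2500,-6.0000)
p' = p + 1/10·F = (-6.7750,5.4000)

Fx=32.2500 Fy=-6.0000 x'=-6.7750 y'=5.4000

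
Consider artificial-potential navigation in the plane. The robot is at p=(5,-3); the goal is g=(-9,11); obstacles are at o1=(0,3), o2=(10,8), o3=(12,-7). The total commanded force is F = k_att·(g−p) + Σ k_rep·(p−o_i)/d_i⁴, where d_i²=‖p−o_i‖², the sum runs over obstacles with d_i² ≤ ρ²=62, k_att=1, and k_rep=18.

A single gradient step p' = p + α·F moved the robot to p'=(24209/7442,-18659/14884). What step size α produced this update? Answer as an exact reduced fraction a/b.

F_att = 1·(g−p) = 1·(-14,14) = (-14.0000,14.0000)
o1: d²=61 ≤ ρ²=62; F_rep = 18·(5,-6)/61² = (0.0242,-0.0290)
o2: d²=146 > ρ²=62 → inactive
o3: d²=65 > ρ²=62 → inactive
F = F_att + ΣF_rep = (-13.9758,13.9710)
Δp = p'−p = (-1.7470,1.7464); α = Δx/Fx = (-13001/7442) / (-52004/3721) = 1/8
check: Δy/Fy = (25993/14884) / (51986/3721) = 1/8 ✓

α = 1/8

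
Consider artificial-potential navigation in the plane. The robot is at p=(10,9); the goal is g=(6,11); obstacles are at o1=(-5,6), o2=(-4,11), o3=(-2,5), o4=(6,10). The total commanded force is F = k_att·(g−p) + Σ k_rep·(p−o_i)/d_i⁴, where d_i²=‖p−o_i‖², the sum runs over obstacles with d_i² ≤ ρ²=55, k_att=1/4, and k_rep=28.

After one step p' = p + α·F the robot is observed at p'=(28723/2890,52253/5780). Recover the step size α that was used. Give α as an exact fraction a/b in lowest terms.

F_att = 1/4·(g−p) = 1/4·(-4,2) = (-1.0000,0.5000)
o1: d²=234 > ρ²=55 → inactive
o2: d²=200 > ρ²=55 → inactive
o3: d²=160 > ρ²=55 → inactive
o4: d²=17 ≤ ρ²=55; F_rep = 28·(4,-1)/17² = (0.3875,-0.0969)
F = F_att + ΣF_rep = (-0.6125,0.4031)
Δp = p'−p = (-0.0612,0.0403); α = Δx/Fx = (-177/2890) / (-177/289) = 1/10
check: Δy/Fy = (233/5780) / (233/578) = 1/10 ✓

α = 1/10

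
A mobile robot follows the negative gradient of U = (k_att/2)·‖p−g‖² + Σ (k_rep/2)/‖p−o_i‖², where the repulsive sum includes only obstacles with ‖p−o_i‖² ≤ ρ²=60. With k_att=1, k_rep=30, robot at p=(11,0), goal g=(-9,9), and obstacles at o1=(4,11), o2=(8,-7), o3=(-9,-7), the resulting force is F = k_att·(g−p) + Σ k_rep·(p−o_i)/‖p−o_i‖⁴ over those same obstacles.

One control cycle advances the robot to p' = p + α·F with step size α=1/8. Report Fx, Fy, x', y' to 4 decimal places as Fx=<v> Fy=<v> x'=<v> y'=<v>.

Fx=-19.9732 Fy=9.0624 x'=8.5033 y'=1.1328

F_att = 1·(g−p) = 1·(-20,9) = (-20.0000,9.0000)
o1: d²=170 > ρ²=60 → inactive
o2: d²=58 ≤ ρ²=60; F_rep = 30·(3,7)/58² = (0.0268,0.0624)
o3: d²=449 > ρ²=60 → inactive
F = F_att + ΣF_rep = (-19.9732,9.0624)
p' = p + 1/8·F = (8.5033,1.1328)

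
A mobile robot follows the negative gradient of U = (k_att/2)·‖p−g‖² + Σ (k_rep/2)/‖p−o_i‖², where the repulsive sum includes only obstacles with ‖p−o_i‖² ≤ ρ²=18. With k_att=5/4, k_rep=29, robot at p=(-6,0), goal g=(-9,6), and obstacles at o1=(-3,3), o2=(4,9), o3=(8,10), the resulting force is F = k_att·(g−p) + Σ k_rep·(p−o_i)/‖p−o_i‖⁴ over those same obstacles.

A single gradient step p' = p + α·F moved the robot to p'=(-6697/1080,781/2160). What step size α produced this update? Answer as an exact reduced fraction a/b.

F_att = 5/4·(g−p) = 5/4·(-3,6) = (-3.7500,7.5000)
o1: d²=18 ≤ ρ²=18; F_rep = 29·(-3,-3)/18² = (-0.2685,-0.2685)
o2: d²=181 > ρ²=18 → inactive
o3: d²=296 > ρ²=18 → inactive
F = F_att + ΣF_rep = (-4.0185,7.2315)
Δp = p'−p = (-0.2009,0.3616); α = Δx/Fx = (-217/1080) / (-217/54) = 1/20
check: Δy/Fy = (781/2160) / (781/108) = 1/20 ✓

α = 1/20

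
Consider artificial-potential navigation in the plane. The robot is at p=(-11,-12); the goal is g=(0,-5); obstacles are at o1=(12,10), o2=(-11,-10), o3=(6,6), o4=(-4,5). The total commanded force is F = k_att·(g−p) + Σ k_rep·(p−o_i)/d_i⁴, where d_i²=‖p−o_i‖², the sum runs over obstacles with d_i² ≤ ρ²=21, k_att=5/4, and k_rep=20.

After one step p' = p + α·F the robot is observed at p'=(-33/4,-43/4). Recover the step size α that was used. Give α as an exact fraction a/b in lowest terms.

α = 1/5

F_att = 5/4·(g−p) = 5/4·(11,7) = (13.7500,8.7500)
o1: d²=1013 > ρ²=21 → inactive
o2: d²=4 ≤ ρ²=21; F_rep = 20·(0,-2)/4² = (0.0000,-2.5000)
o3: d²=613 > ρ²=21 → inactive
o4: d²=338 > ρ²=21 → inactive
F = F_att + ΣF_rep = (13.7500,6.2500)
Δp = p'−p = (2.7500,1.2500); α = Δx/Fx = (11/4) / (55/4) = 1/5
check: Δy/Fy = (5/4) / (25/4) = 1/5 ✓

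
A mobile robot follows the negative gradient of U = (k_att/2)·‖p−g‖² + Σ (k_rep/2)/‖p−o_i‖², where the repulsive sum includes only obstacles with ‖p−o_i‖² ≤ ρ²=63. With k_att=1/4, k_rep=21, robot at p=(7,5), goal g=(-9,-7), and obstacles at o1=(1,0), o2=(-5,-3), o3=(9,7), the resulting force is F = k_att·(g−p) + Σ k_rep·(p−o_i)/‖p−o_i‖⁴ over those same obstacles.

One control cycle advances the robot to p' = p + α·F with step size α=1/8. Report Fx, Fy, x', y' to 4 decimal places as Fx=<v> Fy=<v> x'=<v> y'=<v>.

Fx=-4.6224 Fy=-3.6280 x'=6.4222 y'=4.5465

F_att = 1/4·(g−p) = 1/4·(-16,-12) = (-4.0000,-3.0000)
o1: d²=61 ≤ ρ²=63; F_rep = 21·(6,5)/61² = (0.0339,0.0282)
o2: d²=208 > ρ²=63 → inactive
o3: d²=8 ≤ ρ²=63; F_rep = 21·(-2,-2)/8² = (-0.6562,-0.6562)
F = F_att + ΣF_rep = (-4.6224,-3.6280)
p' = p + 1/8·F = (6.4222,4.5465)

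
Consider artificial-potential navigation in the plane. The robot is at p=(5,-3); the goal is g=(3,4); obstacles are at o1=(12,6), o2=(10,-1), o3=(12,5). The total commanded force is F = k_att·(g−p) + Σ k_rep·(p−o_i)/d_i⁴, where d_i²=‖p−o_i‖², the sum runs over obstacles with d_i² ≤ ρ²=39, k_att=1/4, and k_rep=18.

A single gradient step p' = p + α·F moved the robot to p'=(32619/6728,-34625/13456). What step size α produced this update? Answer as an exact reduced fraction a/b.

α = 1/4

F_att = 1/4·(g−p) = 1/4·(-2,7) = (-0.5000,1.7500)
o1: d²=130 > ρ²=39 → inactive
o2: d²=29 ≤ ρ²=39; F_rep = 18·(-5,-2)/29² = (-0.1070,-0.0428)
o3: d²=113 > ρ²=39 → inactive
F = F_att + ΣF_rep = (-0.6070,1.7072)
Δp = p'−p = (-0.1518,0.4268); α = Δx/Fx = (-1021/6728) / (-1021/1682) = 1/4
check: Δy/Fy = (5743/13456) / (5743/3364) = 1/4 ✓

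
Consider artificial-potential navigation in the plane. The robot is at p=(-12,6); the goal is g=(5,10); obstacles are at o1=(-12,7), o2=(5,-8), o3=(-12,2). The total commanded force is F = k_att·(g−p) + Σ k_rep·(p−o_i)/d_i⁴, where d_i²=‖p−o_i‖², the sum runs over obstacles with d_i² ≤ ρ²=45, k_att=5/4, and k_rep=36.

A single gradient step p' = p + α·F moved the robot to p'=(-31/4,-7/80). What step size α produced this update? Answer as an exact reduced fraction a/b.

F_att = 5/4·(g−p) = 5/4·(17,4) = (21.2500,5.0000)
o1: d²=1 ≤ ρ²=45; F_rep = 36·(0,-1)/1² = (0.0000,-36.0000)
o2: d²=485 > ρ²=45 → inactive
o3: d²=16 ≤ ρ²=45; F_rep = 36·(0,4)/16² = (0.0000,0.5625)
F = F_att + ΣF_rep = (21.2500,-30.4375)
Δp = p'−p = (4.2500,-6.0875); α = Δx/Fx = (17/4) / (85/4) = 1/5
check: Δy/Fy = (-487/80) / (-487/16) = 1/5 ✓

α = 1/5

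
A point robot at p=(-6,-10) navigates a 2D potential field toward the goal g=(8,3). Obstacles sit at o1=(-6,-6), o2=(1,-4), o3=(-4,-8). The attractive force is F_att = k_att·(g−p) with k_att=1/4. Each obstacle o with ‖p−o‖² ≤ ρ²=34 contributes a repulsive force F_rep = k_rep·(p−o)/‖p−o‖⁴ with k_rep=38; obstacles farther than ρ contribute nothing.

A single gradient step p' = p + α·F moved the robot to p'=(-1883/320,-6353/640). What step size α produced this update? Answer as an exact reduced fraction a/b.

F_att = 1/4·(g−p) = 1/4·(14,13) = (3.5000,3.2500)
o1: d²=16 ≤ ρ²=34; F_rep = 38·(0,-4)/16² = (0.0000,-0.5938)
o2: d²=85 > ρ²=34 → inactive
o3: d²=8 ≤ ρ²=34; F_rep = 38·(-2,-2)/8² = (-1.1875,-1.1875)
F = F_att + ΣF_rep = (2.3125,1.4688)
Δp = p'−p = (0.1156,0.0734); α = Δx/Fx = (37/320) / (37/16) = 1/20
check: Δy/Fy = (47/640) / (47/32) = 1/20 ✓

α = 1/20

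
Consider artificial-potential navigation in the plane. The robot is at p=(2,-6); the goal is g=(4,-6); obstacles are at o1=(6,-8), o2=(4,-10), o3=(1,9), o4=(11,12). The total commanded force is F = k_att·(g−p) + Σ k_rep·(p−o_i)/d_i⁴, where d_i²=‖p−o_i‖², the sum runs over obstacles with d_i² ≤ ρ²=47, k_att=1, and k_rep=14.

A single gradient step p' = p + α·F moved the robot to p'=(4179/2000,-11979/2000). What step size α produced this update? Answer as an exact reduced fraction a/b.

α = 1/20

F_att = 1·(g−p) = 1·(2,0) = (2.0000,0.0000)
o1: d²=20 ≤ ρ²=47; F_rep = 14·(-4,2)/20² = (-0.1400,0.0700)
o2: d²=20 ≤ ρ²=47; F_rep = 14·(-2,4)/20² = (-0.0700,0.1400)
o3: d²=226 > ρ²=47 → inactive
o4: d²=405 > ρ²=47 → inactive
F = F_att + ΣF_rep = (1.7900,0.2100)
Δp = p'−p = (0.0895,0.0105); α = Δx/Fx = (179/2000) / (179/100) = 1/20
check: Δy/Fy = (21/2000) / (21/100) = 1/20 ✓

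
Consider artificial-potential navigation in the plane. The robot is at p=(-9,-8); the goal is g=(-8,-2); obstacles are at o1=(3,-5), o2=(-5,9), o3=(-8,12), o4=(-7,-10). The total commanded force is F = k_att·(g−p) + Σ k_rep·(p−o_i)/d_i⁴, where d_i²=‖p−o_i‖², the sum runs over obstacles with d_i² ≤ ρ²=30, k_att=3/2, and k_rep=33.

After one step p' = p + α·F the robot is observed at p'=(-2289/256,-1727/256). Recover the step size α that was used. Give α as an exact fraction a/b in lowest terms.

F_att = 3/2·(g−p) = 3/2·(1,6) = (1.5000,9.0000)
o1: d²=153 > ρ²=30 → inactive
o2: d²=305 > ρ²=30 → inactive
o3: d²=401 > ρ²=30 → inactive
o4: d²=8 ≤ ρ²=30; F_rep = 33·(-2,2)/8² = (-1.0312,1.0312)
F = F_att + ΣF_rep = (0.4688,10.0312)
Δp = p'−p = (0.0586,1.2539); α = Δx/Fx = (15/256) / (15/32) = 1/8
check: Δy/Fy = (321/256) / (321/32) = 1/8 ✓

α = 1/8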